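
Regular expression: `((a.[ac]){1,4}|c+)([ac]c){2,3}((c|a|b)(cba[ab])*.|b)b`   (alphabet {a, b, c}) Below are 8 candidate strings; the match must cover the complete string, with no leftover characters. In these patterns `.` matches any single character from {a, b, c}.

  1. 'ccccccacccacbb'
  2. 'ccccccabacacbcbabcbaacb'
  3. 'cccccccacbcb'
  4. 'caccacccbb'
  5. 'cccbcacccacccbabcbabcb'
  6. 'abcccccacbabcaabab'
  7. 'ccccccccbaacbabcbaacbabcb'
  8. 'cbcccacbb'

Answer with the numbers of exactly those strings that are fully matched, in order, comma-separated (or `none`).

1 → match
2 → no match
3 → match
4 → no match
5 → no match
6 → no match
7 → match
8 → no match

1, 3, 7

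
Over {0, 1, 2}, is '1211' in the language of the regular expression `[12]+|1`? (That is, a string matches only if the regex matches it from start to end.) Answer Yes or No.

Yes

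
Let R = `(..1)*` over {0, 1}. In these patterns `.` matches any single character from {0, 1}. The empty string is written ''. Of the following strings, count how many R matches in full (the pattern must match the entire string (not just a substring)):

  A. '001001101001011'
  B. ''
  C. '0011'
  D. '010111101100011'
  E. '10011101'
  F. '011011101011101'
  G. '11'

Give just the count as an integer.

A → match
B. '' → match
C. '0011' → no match
D → no match
E. '10011101' → no match
F → match
G. '11' → no match
Total matched: 3

3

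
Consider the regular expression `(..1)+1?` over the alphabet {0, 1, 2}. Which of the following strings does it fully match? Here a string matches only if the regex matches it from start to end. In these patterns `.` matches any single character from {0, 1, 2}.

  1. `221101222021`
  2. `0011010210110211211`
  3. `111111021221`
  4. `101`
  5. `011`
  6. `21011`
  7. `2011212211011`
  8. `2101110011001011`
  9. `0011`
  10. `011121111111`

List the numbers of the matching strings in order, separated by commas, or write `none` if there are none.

2, 3, 4, 5, 7, 9, 10

1 → no match
2 → match
3 → match
4 → match
5 → match
6 → no match
7 → match
8 → no match
9 → match
10 → match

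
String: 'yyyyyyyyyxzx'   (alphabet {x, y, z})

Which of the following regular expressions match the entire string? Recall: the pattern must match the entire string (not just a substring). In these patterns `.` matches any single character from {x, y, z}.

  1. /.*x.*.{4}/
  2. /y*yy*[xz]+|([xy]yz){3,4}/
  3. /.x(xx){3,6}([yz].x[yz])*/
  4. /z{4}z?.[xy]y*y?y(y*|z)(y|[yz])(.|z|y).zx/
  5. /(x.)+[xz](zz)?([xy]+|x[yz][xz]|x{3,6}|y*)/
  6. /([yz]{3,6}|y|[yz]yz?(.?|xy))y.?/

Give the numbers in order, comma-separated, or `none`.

1 → no match
2 → match
3 → no match
4 → no match — must start with 'z'
5 → no match — must start with 'x'
6 → no match

2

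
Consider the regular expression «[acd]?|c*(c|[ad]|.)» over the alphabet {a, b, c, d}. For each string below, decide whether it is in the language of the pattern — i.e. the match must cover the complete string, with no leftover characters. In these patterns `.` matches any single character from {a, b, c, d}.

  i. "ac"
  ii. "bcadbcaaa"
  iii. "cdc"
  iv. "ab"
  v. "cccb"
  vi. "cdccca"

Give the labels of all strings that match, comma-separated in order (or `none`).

i → no match
ii → no match
iii → no match
iv → no match
v → match
vi → no match

v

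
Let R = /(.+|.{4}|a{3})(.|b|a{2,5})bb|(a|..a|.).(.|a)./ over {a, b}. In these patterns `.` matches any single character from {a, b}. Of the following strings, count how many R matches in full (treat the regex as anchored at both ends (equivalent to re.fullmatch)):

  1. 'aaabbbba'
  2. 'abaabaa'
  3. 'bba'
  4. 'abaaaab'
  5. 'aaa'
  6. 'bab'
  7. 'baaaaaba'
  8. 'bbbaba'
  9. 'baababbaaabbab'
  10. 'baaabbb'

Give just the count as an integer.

1 → no match
2 → no match
3 → no match
4 → no match
5 → no match
6 → no match
7 → no match
8 → no match
9 → no match
10 → match
Total matched: 1

1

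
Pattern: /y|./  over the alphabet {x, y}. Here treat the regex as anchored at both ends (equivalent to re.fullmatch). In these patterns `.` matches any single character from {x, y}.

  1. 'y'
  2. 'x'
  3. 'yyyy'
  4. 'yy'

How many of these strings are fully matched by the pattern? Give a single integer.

1. 'y' → match
2. 'x' → match
3. 'yyyy' → no match
4. 'yy' → no match
Total matched: 2

2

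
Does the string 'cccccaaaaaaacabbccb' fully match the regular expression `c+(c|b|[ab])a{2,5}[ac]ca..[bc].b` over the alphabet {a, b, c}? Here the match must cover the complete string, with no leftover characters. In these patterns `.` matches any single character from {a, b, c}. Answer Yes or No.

Yes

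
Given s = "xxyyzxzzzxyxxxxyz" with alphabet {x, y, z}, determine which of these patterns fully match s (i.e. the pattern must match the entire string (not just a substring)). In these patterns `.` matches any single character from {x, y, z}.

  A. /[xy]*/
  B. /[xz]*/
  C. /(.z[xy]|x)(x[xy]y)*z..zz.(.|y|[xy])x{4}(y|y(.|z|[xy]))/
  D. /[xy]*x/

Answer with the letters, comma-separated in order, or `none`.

C

A → no match
B → no match
C → match
D → no match — must end with "x"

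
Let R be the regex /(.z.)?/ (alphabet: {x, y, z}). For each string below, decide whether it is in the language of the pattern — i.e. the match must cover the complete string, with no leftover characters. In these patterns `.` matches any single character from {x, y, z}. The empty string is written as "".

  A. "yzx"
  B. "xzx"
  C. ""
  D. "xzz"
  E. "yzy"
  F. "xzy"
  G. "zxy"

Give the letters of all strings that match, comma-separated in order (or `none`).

A, B, C, D, E, F

A → match
B → match
C → match
D → match
E → match
F → match
G → no match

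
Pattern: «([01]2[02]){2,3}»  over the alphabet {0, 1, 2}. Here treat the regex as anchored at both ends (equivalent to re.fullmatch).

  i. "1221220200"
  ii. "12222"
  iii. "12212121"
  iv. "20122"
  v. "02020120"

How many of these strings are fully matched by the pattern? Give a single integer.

0

i → no match
ii → no match
iii → no match
iv → no match
v → no match
Total matched: 0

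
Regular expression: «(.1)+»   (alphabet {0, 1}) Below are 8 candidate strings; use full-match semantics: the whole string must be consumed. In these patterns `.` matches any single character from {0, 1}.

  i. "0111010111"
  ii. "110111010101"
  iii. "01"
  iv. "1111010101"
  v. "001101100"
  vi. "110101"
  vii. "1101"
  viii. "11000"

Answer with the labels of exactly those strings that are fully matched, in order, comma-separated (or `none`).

i, ii, iii, iv, vi, vii

i → match
ii → match
iii → match
iv → match
v → no match — must end with "1"
vi → match
vii → match
viii → no match — must end with "1"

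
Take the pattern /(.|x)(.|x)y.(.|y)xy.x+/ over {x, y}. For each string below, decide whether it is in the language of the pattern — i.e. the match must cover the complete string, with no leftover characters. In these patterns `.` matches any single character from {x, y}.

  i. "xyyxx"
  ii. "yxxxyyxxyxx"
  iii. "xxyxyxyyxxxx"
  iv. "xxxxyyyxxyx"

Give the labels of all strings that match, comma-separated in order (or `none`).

i. "xyyxx" → no match
ii. "yxxxyyxxyxx" → no match
iii. "xxyxyxyyxxxx" → match
iv. "xxxxyyyxxyx" → no match

iii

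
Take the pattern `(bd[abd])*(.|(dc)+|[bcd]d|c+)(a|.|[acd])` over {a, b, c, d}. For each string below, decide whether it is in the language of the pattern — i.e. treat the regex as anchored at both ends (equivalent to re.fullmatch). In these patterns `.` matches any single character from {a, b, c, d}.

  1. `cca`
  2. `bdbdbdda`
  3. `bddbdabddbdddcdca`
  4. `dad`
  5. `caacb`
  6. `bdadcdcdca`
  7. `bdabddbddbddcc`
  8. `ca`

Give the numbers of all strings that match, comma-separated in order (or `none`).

1. `cca` → match
2. `bdbdbdda` → no match
3 → match
4. `dad` → no match
5. `caacb` → no match
6. `bdadcdcdca` → match
7 → match
8. `ca` → match

1, 3, 6, 7, 8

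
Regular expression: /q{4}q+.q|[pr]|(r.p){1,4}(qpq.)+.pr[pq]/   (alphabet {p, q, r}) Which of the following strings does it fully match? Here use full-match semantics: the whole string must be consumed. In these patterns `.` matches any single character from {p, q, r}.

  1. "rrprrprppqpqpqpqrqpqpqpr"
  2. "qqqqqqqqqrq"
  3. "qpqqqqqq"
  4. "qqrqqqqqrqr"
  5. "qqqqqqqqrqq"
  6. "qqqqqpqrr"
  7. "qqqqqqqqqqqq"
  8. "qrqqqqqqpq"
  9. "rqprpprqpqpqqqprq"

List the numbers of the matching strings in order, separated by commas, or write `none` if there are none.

2, 7, 9

1 → no match
2 → match
3 → no match
4 → no match
5 → no match
6 → no match
7 → match
8 → no match
9 → match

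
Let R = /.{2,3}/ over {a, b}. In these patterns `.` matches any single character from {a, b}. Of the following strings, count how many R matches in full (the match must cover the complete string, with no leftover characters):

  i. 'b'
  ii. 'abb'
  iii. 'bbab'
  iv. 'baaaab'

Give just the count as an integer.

i → no match
ii → match
iii → no match
iv → no match
Total matched: 1

1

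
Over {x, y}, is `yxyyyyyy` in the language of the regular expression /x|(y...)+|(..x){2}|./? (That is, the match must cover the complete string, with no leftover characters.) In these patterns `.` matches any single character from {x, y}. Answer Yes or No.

Yes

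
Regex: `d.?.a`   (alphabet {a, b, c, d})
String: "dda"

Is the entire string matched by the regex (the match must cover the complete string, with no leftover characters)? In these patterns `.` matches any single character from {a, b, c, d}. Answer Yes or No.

Yes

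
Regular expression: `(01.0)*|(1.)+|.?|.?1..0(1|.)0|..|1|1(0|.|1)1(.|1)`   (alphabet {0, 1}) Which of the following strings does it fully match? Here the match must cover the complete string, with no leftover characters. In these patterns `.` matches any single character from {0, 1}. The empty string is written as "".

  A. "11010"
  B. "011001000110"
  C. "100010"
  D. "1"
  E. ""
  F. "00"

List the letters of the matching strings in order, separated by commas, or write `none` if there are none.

A → no match
B → match
C → match
D → match
E → match
F → match

B, C, D, E, F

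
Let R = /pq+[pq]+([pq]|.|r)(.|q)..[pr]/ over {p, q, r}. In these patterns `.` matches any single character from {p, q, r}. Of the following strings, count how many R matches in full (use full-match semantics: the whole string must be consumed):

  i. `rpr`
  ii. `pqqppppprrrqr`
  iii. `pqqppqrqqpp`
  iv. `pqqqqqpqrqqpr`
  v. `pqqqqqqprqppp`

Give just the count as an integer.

i → no match — must start with `pq`
ii → match
iii → match
iv → match
v → match
Total matched: 4

4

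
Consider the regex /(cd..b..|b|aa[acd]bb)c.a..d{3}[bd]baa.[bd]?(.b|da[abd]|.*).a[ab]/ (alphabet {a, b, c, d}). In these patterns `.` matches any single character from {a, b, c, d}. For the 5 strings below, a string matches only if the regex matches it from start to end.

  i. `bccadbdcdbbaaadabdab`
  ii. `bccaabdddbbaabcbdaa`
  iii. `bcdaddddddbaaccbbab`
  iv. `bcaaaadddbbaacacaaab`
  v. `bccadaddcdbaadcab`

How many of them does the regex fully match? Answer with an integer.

3

i → no match
ii → match
iii → match
iv → match
v → no match
Total matched: 3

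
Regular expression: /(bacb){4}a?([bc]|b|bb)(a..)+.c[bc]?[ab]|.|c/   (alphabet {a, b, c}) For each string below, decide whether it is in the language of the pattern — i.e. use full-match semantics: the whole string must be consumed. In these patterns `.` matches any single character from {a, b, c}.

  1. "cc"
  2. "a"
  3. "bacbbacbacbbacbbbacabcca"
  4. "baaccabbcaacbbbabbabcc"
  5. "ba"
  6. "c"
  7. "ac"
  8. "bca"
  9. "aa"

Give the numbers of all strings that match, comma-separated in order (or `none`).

1. "cc" → no match
2. "a" → match
3 → no match
4 → no match
5. "ba" → no match
6. "c" → match
7. "ac" → no match
8. "bca" → no match
9. "aa" → no match

2, 6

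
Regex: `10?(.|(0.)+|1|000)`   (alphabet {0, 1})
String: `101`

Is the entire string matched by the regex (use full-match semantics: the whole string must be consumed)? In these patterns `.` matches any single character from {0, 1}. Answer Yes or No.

Yes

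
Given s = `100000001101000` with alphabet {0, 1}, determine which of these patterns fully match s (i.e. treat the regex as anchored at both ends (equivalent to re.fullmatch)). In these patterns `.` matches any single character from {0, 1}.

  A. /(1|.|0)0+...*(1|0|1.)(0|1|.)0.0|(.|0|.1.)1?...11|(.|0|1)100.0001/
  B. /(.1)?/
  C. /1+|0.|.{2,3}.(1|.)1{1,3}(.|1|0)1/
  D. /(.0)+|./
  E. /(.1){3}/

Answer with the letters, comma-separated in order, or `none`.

A

A → match
B → no match
C → no match
D → no match
E → no match — must end with `1`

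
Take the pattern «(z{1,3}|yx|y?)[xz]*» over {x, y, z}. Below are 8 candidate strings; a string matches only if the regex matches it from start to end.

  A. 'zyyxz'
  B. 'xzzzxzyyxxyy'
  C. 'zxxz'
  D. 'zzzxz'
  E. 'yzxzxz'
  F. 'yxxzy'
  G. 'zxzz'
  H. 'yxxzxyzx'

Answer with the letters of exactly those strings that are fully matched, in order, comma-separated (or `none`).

C, D, E, G

A. 'zyyxz' → no match
B. 'xzzzxzyyxxyy' → no match
C. 'zxxz' → match
D. 'zzzxz' → match
E. 'yzxzxz' → match
F. 'yxxzy' → no match
G. 'zxzz' → match
H. 'yxxzxyzx' → no match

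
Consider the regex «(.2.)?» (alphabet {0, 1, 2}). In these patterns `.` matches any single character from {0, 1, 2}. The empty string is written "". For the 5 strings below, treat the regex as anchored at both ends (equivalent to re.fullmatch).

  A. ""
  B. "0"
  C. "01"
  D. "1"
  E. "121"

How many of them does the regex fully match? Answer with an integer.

A → match
B → no match
C → no match
D → no match
E → match
Total matched: 2

2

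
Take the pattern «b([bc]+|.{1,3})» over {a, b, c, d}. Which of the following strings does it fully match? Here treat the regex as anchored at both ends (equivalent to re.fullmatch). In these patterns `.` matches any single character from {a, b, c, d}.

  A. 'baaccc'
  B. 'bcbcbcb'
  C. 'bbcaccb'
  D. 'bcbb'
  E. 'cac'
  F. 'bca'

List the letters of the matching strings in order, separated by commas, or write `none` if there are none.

B, D, F

A → no match
B → match
C → no match
D → match
E → no match — must start with 'b'
F → match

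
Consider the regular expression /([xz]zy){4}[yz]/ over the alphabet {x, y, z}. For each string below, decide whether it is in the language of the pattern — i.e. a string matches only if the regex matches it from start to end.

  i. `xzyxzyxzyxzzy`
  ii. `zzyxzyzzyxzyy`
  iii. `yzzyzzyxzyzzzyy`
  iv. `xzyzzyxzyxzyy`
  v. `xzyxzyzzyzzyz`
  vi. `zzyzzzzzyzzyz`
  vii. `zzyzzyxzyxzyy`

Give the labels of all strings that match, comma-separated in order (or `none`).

ii, iv, v, vii

i → no match
ii → match
iii → no match
iv → match
v → match
vi → no match
vii → match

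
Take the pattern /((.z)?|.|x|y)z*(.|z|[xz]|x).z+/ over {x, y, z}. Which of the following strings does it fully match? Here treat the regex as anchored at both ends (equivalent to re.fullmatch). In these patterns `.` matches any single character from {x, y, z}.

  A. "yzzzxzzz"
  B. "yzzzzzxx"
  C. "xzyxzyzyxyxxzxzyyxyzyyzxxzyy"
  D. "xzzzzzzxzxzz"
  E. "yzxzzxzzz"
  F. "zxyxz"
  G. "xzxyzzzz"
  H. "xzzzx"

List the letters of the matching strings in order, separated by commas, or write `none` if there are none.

A, G

A → match
B → no match — must end with "z"
C → no match — must end with "z"
D → no match
E → no match
F → no match
G → match
H → no match — must end with "z"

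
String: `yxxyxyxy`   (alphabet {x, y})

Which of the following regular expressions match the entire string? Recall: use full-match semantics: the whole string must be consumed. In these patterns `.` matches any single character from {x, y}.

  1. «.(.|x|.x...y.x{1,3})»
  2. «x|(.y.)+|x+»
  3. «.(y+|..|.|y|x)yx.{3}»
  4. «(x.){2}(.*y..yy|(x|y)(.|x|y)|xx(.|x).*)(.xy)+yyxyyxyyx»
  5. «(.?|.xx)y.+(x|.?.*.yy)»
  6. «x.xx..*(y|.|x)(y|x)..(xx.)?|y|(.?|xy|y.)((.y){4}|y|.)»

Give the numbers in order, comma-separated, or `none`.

3

1 → no match
2 → no match
3 → match
4 → no match — must start with `x`
5 → no match
6 → no match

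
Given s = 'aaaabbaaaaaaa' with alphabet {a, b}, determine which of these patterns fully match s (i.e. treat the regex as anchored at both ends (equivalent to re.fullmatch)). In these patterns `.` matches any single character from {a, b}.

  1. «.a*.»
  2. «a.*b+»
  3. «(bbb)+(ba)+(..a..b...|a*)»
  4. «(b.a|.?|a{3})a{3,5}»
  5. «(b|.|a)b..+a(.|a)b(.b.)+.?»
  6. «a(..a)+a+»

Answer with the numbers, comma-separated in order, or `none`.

1 → no match
2 → no match — must end with 'b'
3 → no match — must start with 'bbb'
4 → no match
5 → no match
6 → match

6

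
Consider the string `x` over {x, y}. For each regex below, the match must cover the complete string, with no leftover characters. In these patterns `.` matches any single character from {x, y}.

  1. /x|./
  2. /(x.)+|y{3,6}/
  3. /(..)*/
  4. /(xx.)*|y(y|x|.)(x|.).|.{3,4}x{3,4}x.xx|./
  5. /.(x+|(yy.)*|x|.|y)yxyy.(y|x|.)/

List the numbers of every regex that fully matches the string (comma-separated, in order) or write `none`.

1, 4

1 → match
2 → no match
3 → no match
4 → match
5 → no match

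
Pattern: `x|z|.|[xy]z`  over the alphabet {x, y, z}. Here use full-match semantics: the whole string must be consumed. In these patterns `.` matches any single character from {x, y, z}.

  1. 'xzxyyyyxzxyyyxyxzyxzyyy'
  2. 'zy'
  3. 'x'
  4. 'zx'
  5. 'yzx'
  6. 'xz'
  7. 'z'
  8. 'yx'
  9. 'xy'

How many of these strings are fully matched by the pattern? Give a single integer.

1 → no match
2 → no match
3 → match
4 → no match
5 → no match
6 → match
7 → match
8 → no match
9 → no match
Total matched: 3

3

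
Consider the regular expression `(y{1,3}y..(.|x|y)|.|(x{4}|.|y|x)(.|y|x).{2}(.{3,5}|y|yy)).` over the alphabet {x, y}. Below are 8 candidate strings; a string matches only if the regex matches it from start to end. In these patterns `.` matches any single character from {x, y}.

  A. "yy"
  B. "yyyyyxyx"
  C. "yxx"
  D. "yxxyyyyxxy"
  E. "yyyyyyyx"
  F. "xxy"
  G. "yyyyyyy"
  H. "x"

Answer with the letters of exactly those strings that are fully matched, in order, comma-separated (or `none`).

A. "yy" → match
B. "yyyyyxyx" → match
C. "yxx" → no match
D. "yxxyyyyxxy" → match
E. "yyyyyyyx" → match
F. "xxy" → no match
G. "yyyyyyy" → match
H. "x" → no match

A, B, D, E, G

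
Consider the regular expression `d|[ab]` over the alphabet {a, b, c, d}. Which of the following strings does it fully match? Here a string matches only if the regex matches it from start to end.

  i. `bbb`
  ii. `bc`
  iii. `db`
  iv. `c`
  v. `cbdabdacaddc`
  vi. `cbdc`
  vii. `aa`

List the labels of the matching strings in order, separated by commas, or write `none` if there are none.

none

i → no match
ii → no match
iii → no match
iv → no match
v → no match
vi → no match
vii → no match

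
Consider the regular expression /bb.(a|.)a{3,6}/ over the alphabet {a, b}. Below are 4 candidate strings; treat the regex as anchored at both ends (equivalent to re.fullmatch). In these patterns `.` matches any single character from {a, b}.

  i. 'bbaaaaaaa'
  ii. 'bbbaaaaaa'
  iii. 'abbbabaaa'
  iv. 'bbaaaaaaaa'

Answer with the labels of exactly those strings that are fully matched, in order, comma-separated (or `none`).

i, ii, iv

i → match
ii → match
iii → no match — must start with 'bb'
iv → match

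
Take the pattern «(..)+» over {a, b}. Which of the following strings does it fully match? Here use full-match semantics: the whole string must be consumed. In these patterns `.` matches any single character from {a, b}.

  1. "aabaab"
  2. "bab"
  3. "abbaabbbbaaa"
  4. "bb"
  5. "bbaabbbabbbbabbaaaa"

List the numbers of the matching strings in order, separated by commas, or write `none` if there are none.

1 → match
2 → no match
3 → match
4 → match
5 → no match

1, 3, 4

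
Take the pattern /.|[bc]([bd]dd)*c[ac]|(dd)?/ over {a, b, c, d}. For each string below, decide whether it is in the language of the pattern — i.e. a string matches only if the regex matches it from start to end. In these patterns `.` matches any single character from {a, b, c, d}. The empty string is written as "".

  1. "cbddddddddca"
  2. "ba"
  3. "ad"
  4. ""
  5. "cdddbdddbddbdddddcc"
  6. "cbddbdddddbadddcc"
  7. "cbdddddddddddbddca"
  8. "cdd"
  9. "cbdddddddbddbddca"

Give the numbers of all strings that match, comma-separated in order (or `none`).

1 → match
2 → no match
3 → no match
4 → match
5 → no match
6 → no match
7 → match
8 → no match
9 → no match

1, 4, 7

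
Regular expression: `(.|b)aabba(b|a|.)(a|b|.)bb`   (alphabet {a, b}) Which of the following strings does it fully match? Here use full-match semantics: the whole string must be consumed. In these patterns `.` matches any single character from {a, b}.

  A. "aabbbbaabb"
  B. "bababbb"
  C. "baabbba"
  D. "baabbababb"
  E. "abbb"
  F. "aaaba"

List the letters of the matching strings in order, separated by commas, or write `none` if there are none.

A → no match
B → no match
C → no match — must end with "bb"
D → match
E → no match
F → no match — must end with "bb"

D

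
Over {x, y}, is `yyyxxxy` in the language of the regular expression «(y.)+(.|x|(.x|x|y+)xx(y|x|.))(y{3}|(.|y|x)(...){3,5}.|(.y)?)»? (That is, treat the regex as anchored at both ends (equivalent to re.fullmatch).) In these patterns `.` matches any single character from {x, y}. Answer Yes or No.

Yes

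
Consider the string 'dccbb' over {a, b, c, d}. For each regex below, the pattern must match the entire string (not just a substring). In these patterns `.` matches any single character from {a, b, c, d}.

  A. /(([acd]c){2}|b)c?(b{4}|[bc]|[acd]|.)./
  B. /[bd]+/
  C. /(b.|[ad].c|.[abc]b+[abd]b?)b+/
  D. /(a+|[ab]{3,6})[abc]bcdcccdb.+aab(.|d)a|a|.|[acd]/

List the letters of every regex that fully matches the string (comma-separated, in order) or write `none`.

A → no match
B → no match
C → match
D → no match

C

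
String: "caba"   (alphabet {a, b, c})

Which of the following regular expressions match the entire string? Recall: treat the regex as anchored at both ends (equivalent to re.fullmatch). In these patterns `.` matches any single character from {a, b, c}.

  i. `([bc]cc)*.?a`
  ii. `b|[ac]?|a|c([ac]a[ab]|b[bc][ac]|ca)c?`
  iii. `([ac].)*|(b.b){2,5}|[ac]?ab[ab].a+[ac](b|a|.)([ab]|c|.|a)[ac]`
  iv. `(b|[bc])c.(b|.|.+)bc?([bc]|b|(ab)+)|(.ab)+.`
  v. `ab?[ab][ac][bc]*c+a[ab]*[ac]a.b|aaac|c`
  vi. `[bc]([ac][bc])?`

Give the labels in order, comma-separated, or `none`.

iv

i → no match
ii → no match
iii → no match
iv → match
v → no match
vi → no match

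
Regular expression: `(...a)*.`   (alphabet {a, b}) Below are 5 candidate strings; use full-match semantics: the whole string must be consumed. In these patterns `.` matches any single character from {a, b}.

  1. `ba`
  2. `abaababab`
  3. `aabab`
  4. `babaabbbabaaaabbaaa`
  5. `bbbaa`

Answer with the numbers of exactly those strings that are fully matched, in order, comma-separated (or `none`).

2, 3, 5

1 → no match
2 → match
3 → match
4 → no match
5 → match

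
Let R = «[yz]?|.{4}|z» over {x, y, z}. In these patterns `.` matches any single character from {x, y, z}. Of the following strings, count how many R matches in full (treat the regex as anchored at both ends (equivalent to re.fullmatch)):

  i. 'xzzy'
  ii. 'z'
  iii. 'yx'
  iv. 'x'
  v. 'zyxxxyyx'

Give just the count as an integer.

2

i. 'xzzy' → match
ii. 'z' → match
iii. 'yx' → no match
iv. 'x' → no match
v. 'zyxxxyyx' → no match
Total matched: 2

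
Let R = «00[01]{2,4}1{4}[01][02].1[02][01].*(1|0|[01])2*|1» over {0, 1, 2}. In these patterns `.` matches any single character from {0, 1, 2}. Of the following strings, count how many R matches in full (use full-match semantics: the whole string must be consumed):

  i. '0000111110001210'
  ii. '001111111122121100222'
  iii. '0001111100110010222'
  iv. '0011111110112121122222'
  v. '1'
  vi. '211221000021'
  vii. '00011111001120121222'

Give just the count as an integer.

i → match
ii → match
iii → match
iv → match
v → match
vi → no match
vii → match
Total matched: 6

6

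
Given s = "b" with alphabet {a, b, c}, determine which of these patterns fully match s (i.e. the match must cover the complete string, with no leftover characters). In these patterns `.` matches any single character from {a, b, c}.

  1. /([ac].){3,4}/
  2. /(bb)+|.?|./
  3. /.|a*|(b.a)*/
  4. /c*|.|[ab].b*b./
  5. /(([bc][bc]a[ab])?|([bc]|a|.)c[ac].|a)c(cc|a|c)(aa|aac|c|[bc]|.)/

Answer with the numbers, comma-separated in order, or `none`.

2, 3, 4

1 → no match
2 → match
3 → match
4 → match
5 → no match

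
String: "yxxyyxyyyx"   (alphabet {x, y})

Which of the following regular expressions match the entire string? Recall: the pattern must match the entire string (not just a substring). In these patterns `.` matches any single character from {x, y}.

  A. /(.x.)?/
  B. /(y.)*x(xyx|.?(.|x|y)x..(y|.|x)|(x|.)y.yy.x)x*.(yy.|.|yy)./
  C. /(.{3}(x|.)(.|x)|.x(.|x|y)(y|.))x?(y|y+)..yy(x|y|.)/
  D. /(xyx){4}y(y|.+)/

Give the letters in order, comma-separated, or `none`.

C

A → no match
B → no match
C → match
D → no match — must start with "xyx"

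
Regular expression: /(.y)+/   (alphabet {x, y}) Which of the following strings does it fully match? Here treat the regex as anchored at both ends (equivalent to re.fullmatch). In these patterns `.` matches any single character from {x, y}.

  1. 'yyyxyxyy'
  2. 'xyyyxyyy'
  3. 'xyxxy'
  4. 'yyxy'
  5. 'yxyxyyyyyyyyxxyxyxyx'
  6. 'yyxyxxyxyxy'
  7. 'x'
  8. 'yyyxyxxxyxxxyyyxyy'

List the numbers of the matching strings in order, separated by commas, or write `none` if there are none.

1 → no match
2 → match
3 → no match
4 → match
5 → no match — must end with 'y'
6 → no match
7 → no match — must end with 'y'
8 → no match

2, 4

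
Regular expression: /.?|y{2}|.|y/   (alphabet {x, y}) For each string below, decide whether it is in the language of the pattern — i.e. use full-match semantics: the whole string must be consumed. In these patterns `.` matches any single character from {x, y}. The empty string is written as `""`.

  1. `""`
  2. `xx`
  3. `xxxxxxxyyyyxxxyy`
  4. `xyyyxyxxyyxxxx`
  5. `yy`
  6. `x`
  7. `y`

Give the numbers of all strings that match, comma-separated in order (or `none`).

1, 5, 6, 7

1 → match
2 → no match
3 → no match
4 → no match
5 → match
6 → match
7 → match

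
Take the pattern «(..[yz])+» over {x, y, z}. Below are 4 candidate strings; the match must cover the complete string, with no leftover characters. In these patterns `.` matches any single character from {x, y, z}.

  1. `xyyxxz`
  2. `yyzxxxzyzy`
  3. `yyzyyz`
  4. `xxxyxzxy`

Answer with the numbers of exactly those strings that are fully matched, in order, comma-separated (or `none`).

1, 3

1 → match
2 → no match
3 → match
4 → no match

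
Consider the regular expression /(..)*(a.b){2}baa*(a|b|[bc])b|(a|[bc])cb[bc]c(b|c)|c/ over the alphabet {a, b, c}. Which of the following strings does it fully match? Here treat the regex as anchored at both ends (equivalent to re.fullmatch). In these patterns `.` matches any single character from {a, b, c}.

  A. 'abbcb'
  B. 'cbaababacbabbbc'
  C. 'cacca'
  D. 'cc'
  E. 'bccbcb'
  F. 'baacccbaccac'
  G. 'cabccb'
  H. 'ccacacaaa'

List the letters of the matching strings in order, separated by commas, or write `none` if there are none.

A → no match
B → no match
C → no match
D → no match
E → no match
F → no match
G → no match
H → no match

none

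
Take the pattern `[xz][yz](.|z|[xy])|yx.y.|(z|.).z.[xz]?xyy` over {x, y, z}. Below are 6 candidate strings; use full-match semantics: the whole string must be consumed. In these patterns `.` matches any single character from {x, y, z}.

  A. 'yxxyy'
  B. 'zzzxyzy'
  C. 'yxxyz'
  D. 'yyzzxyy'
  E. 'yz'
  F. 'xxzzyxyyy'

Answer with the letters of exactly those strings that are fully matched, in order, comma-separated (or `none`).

A, C, D

A. 'yxxyy' → match
B. 'zzzxyzy' → no match
C. 'yxxyz' → match
D. 'yyzzxyy' → match
E. 'yz' → no match
F. 'xxzzyxyyy' → no match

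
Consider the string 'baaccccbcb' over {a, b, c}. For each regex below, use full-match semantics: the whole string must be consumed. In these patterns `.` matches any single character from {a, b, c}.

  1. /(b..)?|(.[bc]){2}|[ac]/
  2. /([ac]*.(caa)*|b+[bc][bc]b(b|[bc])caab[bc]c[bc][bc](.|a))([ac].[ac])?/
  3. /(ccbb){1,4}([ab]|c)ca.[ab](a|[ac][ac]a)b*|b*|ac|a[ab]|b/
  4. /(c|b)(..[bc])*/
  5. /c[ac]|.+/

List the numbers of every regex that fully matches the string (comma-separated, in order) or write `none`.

4, 5

1 → no match
2 → no match
3 → no match
4 → match
5 → match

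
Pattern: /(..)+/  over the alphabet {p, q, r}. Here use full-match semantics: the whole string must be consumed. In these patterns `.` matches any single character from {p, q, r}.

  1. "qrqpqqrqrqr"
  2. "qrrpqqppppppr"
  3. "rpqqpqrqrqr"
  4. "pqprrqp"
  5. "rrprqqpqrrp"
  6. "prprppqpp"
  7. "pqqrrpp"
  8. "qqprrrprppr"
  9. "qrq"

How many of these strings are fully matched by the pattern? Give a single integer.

1 → no match
2 → no match
3 → no match
4 → no match
5 → no match
6 → no match
7 → no match
8 → no match
9 → no match
Total matched: 0

0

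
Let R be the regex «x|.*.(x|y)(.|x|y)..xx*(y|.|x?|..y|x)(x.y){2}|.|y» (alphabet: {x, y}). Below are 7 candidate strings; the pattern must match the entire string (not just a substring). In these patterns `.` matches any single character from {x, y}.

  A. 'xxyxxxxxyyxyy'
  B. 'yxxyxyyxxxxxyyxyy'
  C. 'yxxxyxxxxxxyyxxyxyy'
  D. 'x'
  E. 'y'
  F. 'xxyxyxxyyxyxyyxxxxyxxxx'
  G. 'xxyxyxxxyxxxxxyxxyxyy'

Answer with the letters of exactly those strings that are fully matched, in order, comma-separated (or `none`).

A → match
B → match
C → match
D. 'x' → match
E. 'y' → match
F → no match
G → match

A, B, C, D, E, G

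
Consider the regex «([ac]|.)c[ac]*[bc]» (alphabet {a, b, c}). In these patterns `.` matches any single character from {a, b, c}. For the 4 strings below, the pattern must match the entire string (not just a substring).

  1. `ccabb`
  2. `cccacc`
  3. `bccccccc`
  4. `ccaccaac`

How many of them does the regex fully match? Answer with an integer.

3

1 → no match
2 → match
3 → match
4 → match
Total matched: 3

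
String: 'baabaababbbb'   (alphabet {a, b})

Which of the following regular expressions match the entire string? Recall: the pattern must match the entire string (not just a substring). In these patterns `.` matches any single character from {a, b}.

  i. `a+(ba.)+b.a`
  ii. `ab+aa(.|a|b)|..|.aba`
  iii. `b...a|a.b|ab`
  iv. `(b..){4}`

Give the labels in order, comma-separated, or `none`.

iv

i → no match — must start with 'a'
ii → no match
iii → no match
iv → match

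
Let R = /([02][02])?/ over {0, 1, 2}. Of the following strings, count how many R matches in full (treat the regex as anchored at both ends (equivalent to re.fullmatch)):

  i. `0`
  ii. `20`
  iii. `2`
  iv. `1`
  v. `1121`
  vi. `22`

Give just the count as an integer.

i. `0` → no match
ii. `20` → match
iii. `2` → no match
iv. `1` → no match
v. `1121` → no match
vi. `22` → match
Total matched: 2

2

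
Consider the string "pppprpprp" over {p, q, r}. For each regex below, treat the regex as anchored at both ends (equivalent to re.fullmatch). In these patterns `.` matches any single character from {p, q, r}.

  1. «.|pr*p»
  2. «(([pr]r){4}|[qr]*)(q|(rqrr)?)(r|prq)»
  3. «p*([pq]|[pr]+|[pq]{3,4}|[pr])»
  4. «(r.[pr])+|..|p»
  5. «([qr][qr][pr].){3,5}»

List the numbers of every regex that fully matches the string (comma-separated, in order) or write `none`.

3

1 → no match
2 → no match
3 → match
4 → no match
5 → no match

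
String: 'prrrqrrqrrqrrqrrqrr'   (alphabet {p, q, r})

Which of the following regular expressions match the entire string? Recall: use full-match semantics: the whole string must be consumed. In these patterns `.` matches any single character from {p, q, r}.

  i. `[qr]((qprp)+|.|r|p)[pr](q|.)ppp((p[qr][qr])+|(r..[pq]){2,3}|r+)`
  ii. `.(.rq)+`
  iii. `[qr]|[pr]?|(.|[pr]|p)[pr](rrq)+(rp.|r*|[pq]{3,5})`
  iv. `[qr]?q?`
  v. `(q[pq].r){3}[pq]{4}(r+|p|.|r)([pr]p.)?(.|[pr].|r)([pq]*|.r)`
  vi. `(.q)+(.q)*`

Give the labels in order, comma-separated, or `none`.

iii

i → no match
ii → no match — must end with 'rq'
iii → match
iv → no match
v → no match — must start with 'q'
vi → no match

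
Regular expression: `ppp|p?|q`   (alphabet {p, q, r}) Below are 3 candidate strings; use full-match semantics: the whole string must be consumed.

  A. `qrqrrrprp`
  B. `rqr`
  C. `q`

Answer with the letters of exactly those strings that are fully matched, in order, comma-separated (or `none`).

C

A → no match
B → no match
C → match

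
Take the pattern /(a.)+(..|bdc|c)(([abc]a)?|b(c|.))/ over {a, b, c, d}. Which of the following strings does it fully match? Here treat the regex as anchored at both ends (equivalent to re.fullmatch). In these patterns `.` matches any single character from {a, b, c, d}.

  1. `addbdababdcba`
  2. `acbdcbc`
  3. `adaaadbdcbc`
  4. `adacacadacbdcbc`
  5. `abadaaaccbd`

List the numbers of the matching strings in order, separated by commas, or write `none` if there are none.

2, 3, 4, 5

1 → no match
2 → match
3 → match
4 → match
5 → match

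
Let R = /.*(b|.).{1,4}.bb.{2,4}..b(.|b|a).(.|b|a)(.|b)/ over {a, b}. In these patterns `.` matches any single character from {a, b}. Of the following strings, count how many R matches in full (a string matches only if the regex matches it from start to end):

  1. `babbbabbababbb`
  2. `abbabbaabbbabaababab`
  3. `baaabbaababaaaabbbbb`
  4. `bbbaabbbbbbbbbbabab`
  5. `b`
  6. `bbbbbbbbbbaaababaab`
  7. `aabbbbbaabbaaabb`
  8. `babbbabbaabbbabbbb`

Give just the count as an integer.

1 → match
2 → match
3 → no match
4 → match
5 → no match
6 → no match
7 → no match
8 → no match
Total matched: 3

3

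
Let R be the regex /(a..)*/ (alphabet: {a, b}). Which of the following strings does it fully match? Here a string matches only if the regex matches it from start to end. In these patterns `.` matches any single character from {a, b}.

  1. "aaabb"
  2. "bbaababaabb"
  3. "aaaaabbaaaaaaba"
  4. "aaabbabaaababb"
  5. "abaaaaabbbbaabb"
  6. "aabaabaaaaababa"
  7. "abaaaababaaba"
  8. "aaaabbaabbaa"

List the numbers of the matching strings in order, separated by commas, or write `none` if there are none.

1. "aaabb" → no match
2. "bbaababaabb" → no match
3 → no match
4 → no match
5 → no match
6 → match
7 → no match
8. "aaaabbaabbaa" → no match

6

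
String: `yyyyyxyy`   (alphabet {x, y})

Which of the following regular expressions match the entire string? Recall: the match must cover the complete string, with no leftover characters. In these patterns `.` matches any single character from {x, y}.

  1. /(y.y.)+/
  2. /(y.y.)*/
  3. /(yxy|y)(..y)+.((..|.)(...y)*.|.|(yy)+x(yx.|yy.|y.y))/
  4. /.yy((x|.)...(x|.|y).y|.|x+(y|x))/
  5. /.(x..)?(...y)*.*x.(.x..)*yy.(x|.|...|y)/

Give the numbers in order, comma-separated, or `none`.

1, 2, 3

1 → match
2 → match
3 → match
4 → no match
5 → no match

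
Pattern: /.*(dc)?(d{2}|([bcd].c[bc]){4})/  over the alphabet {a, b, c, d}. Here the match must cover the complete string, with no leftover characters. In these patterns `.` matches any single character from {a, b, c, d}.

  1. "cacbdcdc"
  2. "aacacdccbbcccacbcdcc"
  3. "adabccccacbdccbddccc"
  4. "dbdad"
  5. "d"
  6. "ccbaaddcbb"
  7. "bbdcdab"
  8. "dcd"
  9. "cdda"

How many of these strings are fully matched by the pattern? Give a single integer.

1 → no match
2 → match
3 → no match
4 → no match
5 → no match
6 → no match
7 → no match
8 → no match
9 → no match
Total matched: 1

1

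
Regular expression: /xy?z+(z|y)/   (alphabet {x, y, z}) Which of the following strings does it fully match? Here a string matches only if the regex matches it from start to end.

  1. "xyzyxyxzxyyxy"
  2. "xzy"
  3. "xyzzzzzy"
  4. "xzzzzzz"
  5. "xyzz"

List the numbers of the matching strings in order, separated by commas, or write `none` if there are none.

2, 3, 4, 5

1 → no match
2 → match
3 → match
4 → match
5 → match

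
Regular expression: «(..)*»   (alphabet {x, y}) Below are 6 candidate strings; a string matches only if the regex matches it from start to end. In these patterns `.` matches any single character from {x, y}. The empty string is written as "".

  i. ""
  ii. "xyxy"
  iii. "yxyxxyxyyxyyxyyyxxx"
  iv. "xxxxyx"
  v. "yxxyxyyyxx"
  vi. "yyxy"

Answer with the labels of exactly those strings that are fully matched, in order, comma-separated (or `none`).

i → match
ii → match
iii → no match
iv → match
v → match
vi → match

i, ii, iv, v, vi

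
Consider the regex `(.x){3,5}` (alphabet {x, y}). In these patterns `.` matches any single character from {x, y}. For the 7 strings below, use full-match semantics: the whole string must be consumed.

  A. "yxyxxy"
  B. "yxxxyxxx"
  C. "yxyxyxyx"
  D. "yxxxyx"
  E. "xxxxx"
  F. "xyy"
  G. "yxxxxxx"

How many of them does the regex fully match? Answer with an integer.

3

A → no match — must end with "x"
B → match
C → match
D → match
E → no match
F → no match — must end with "x"
G → no match
Total matched: 3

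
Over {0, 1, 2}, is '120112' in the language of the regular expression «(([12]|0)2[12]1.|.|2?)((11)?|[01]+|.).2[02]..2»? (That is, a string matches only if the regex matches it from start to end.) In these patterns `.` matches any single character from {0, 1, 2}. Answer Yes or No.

Yes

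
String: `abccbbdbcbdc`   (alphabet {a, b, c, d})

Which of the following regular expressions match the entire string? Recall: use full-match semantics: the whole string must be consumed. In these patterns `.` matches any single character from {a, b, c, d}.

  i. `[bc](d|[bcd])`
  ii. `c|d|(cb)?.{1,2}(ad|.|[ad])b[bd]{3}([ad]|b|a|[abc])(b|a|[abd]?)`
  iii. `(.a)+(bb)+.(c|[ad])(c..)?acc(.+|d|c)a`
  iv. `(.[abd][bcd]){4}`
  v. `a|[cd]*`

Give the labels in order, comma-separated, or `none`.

iv

i → no match
ii → no match
iii → no match — must end with `a`
iv → match
v → no match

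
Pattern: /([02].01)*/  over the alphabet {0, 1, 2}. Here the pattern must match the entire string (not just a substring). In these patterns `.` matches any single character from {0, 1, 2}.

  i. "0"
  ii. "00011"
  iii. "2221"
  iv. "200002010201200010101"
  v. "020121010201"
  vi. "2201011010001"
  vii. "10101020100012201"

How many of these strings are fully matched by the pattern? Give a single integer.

1

i → no match
ii → no match
iii → no match
iv → no match
v → match
vi → no match
vii → no match
Total matched: 1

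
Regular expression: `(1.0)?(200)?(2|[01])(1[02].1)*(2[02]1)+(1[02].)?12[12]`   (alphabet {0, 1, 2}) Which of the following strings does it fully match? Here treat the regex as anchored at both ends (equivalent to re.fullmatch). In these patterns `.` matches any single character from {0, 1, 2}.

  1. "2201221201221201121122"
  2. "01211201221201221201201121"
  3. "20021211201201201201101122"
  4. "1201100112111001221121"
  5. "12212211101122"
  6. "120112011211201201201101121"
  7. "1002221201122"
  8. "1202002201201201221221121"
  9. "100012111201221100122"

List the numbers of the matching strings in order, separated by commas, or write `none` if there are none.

1 → match
2 → match
3 → match
4 → match
5 → no match
6 → match
7 → match
8 → match
9 → match

1, 2, 3, 4, 6, 7, 8, 9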